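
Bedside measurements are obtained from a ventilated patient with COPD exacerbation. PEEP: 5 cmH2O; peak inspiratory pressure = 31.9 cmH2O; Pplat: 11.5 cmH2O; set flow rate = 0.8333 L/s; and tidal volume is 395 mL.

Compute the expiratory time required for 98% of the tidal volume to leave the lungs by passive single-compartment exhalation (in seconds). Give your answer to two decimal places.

5.82

R = (PIP − Pplat)/V̇ = (31.9 − 11.5) / 0.8333 = 20.4/0.8333 = 24.481 cmH2O·s/L.
C = Vt/(Pplat − PEEP) = 395.0 / (11.5 − 5) = 395.0/6.5 = 60.769 mL/cmH2O.
τ = R × C = 24.481 × 0.06077 L/cmH2O = 1.488 s.
t = −τ·ln(1 − 0.98) = −1.488·ln(0.02) = 5.821 s.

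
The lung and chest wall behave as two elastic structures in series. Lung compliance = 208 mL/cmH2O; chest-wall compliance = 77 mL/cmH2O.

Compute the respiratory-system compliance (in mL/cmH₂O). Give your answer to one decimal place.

Lung and chest wall are elastances in series: 1/Crs = 1/CL + 1/Ccw.
1/Crs = 1/208 + 1/77 = 0.01779.
Crs = 56.211 mL/cmH2O.

56.2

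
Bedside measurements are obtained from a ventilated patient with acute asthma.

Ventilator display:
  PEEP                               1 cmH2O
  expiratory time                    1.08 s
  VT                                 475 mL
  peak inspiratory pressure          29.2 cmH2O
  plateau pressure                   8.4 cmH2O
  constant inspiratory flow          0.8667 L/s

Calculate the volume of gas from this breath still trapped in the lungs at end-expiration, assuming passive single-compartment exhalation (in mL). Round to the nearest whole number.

236

R = (PIP − Pplat)/V̇ = (29.2 − 8.4) / 0.8667 = 20.8/0.8667 = 23.999 cmH2O·s/L.
C = Vt/(Pplat − PEEP) = 475.0 / (8.4 − 1) = 475.0/7.4 = 64.189 mL/cmH2O.
τ = R × C = 23.999 × 0.06419 L/cmH2O = 1.54 s.
Fraction remaining = e^(−Te/τ) = e^(−1.08/1.54) = 0.4959.
Trapped volume = 475.0 × 0.4959 = 235.55 mL.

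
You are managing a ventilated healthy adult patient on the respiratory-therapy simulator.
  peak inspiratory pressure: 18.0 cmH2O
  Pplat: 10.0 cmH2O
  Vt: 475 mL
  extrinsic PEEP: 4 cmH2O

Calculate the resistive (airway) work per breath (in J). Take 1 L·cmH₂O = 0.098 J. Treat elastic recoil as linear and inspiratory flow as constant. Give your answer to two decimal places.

0.37

With constant inspiratory flow the resistive pressure is constant at PIP − Pplat = 18.0 − 10.0 = 8.0 cmH2O, so resistive work = 8.0 × 0.475 = 3.8 L·cmH2O.
× 0.098 J/(L·cmH2O) → 0.3724 J.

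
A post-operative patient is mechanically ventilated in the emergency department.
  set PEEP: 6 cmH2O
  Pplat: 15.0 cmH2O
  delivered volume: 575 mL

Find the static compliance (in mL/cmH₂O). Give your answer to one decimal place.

Cstat = Vt / (Pplat − PEEP) = 575 / (15.0 − 6) = 575 / 9.0 = 63.889 mL/cmH2O.

63.9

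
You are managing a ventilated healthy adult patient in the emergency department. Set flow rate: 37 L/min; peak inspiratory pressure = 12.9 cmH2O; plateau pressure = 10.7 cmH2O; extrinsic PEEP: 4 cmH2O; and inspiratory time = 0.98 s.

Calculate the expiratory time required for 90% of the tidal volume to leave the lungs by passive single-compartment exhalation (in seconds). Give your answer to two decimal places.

Flow: 37 L/min ÷ 60 = 0.6167 L/s.
Vt = flow × Ti = 0.6167 L/s × 0.98 s × 1000 mL/L = 604.37 mL.
R = (PIP − Pplat)/V̇ = (12.9 − 10.7) / 0.6167 = 2.2/0.6167 = 3.567 cmH2O·s/L.
C = Vt/(Pplat − PEEP) = 604.37 / (10.7 − 4) = 604.37/6.7 = 90.204 mL/cmH2O.
τ = R × C = 3.567 × 0.0902 L/cmH2O = 0.3217 s.
t = −τ·ln(1 − 0.90) = −0.3217·ln(0.1) = 0.7407 s.

0.74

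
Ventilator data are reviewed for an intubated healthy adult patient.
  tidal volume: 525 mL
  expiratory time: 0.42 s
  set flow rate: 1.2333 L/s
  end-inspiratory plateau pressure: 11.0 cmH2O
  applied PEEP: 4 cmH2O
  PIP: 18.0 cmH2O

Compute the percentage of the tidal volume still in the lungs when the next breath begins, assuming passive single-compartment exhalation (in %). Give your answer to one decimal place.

R = (PIP − Pplat)/V̇ = (18.0 − 11.0) / 1.2333 = 7.0/1.2333 = 5.676 cmH2O·s/L.
C = Vt/(Pplat − PEEP) = 525.0 / (11.0 − 4) = 525.0/7.0 = 75.0 mL/cmH2O.
τ = R × C = 5.676 × 0.075 L/cmH2O = 0.4257 s.
Fraction remaining at end-expiration = e^(−Te/τ) = e^(−0.42/0.4257) = 0.3728 → 37.28%.

37.3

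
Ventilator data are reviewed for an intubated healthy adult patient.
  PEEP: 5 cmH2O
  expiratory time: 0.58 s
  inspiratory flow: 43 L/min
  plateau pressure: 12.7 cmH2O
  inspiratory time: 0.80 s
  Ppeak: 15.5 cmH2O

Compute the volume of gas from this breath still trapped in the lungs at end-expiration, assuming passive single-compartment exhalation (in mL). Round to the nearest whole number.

78

Flow: 43 L/min ÷ 60 = 0.7167 L/s.
Vt = flow × Ti = 0.7167 L/s × 0.80 s × 1000 mL/L = 573.36 mL.
R = (PIP − Pplat)/V̇ = (15.5 − 12.7) / 0.7167 = 2.8/0.7167 = 3.907 cmH2O·s/L.
C = Vt/(Pplat − PEEP) = 573.36 / (12.7 − 5) = 573.36/7.7 = 74.462 mL/cmH2O.
τ = R × C = 3.907 × 0.07446 L/cmH2O = 0.2909 s.
Fraction remaining = e^(−Te/τ) = e^(−0.58/0.2909) = 0.1362.
Trapped volume = 573.36 × 0.1362 = 78.092 mL.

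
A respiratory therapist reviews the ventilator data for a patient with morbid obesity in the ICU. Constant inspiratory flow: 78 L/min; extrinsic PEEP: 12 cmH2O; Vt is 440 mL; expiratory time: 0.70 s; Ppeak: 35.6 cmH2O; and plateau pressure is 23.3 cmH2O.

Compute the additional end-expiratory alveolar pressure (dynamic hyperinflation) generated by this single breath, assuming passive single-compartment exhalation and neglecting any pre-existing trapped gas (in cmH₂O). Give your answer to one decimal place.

Flow: 78 L/min ÷ 60 = 1.3 L/s.
R = (PIP − Pplat)/V̇ = (35.6 − 23.3) / 1.3 = 12.3/1.3 = 9.462 cmH2O·s/L.
C = Vt/(Pplat − PEEP) = 440.0 / (23.3 − 12) = 440.0/11.3 = 38.938 mL/cmH2O.
τ = R × C = 9.462 × 0.03894 L/cmH2O = 0.3685 s.
Fraction remaining = e^(−Te/τ) = e^(−0.70/0.3685) = 0.1496; trapped volume = 440.0 × 0.1496 = 65.824 mL.
Additional alveolar pressure from trapping ≈ V_trapped / C = 65.824 / 38.938 = 1.69 cmH2O.

1.7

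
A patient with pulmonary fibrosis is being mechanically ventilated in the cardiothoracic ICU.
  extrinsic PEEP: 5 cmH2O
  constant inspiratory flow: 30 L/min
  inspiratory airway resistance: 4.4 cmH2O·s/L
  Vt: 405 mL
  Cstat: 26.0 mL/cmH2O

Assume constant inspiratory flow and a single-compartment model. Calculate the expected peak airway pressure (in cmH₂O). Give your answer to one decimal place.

22.8

Flow: 30 L/min ÷ 60 = 0.5 L/s.
Equation of motion (constant flow): PIP = Vt/C + R·V̇ + PEEP.
PIP = 405/26.0 + 4.4×0.5 + 5 = 15.577 + 2.2 + 5 = 22.777 cmH2O.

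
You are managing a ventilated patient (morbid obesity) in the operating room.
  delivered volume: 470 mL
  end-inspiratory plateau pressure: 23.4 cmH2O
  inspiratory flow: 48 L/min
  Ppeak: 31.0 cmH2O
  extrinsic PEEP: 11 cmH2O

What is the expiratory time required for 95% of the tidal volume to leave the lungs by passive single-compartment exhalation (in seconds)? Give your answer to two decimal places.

1.08

Flow: 48 L/min ÷ 60 = 0.8 L/s.
R = (PIP − Pplat)/V̇ = (31.0 − 23.4) / 0.8 = 7.6/0.8 = 9.5 cmH2O·s/L.
C = Vt/(Pplat − PEEP) = 470.0 / (23.4 − 11) = 470.0/12.4 = 37.903 mL/cmH2O.
τ = R × C = 9.5 × 0.0379 L/cmH2O = 0.3601 s.
t = −τ·ln(1 − 0.95) = −0.3601·ln(0.05) = 1.079 s.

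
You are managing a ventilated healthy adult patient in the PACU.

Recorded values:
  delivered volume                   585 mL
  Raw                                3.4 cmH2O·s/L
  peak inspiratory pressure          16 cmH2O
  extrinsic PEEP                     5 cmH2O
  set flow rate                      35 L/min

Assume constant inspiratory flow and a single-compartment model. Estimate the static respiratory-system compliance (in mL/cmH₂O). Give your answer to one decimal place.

64.9

Flow: 35 L/min ÷ 60 = 0.5833 L/s.
Equation of motion (constant flow): PIP = Vt/C + R·V̇ + PEEP.
Vt/C = PIP − R·V̇ − PEEP = 16 − 3.4×0.5833 − 5 = 16 − 1.983 − 5 = 9.017 cmH2O.
C = Vt / 9.017 = 585 / 9.017 = 64.877 mL/cmH2O.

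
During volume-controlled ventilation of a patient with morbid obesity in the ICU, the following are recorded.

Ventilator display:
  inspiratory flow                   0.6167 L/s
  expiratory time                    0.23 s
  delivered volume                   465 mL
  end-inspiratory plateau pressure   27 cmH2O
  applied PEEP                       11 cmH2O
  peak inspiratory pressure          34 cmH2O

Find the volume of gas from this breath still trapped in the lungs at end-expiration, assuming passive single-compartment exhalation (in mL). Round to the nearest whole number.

232

R = (PIP − Pplat)/V̇ = (34 − 27) / 0.6167 = 7.0/0.6167 = 11.351 cmH2O·s/L.
C = Vt/(Pplat − PEEP) = 465.0 / (27 − 11) = 465.0/16.0 = 29.063 mL/cmH2O.
τ = R × C = 11.351 × 0.02906 L/cmH2O = 0.3299 s.
Fraction remaining = e^(−Te/τ) = e^(−0.23/0.3299) = 0.498.
Trapped volume = 465.0 × 0.498 = 231.57 mL.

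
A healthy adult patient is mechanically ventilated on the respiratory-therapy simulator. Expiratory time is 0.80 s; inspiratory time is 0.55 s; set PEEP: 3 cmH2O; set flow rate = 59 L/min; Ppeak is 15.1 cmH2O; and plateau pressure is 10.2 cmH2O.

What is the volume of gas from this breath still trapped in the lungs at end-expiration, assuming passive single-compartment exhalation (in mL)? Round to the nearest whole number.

64

Flow: 59 L/min ÷ 60 = 0.9833 L/s.
Vt = flow × Ti = 0.9833 L/s × 0.55 s × 1000 mL/L = 540.82 mL.
R = (PIP − Pplat)/V̇ = (15.1 − 10.2) / 0.9833 = 4.9/0.9833 = 4.983 cmH2O·s/L.
C = Vt/(Pplat − PEEP) = 540.82 / (10.2 − 3) = 540.82/7.2 = 75.114 mL/cmH2O.
τ = R × C = 4.983 × 0.07511 L/cmH2O = 0.3743 s.
Fraction remaining = e^(−Te/τ) = e^(−0.80/0.3743) = 0.118.
Trapped volume = 540.82 × 0.118 = 63.817 mL.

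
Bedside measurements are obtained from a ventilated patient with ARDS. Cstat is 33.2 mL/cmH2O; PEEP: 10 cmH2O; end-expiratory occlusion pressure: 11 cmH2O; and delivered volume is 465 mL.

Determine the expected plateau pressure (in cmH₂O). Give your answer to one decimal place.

End-expiratory occlusion gives total PEEP = 11 cmH2O (intrinsic PEEP = 11 − 10 = 1). Use total PEEP for the elastic gradient.
Pplat = PEEPtotal + Vt / Cstat = 11 + 465 / 33.2 = 11 + 14.006 = 25.006 cmH2O.

25.0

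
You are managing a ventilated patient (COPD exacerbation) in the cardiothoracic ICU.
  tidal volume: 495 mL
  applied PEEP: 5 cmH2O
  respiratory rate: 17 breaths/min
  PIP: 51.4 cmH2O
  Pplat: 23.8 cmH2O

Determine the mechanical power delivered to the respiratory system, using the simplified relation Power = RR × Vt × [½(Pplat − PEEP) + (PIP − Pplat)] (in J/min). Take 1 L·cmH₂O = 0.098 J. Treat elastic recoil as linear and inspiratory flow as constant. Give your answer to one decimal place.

Per-breath work = Vt × [½(Pplat−PEEP) + (PIP−Pplat)] = 0.495 × [0.5×18.8 + 27.6] = 0.495 × 37.0 = 18.315 L·cmH2O.
Power = 17 × 18.315 = 311.36 L·cmH2O/min.
× 0.098 J/(L·cmH2O) → 30.513 J/min.

30.5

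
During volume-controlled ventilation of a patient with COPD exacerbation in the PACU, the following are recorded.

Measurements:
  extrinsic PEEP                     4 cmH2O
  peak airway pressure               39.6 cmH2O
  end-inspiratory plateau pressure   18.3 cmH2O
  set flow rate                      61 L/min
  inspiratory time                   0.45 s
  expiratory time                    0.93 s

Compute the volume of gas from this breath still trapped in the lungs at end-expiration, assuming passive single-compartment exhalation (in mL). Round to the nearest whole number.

Flow: 61 L/min ÷ 60 = 1.0167 L/s.
Vt = flow × Ti = 1.0167 L/s × 0.45 s × 1000 mL/L = 457.52 mL.
R = (PIP − Pplat)/V̇ = (39.6 − 18.3) / 1.0167 = 21.3/1.0167 = 20.95 cmH2O·s/L.
C = Vt/(Pplat − PEEP) = 457.52 / (18.3 − 4) = 457.52/14.3 = 31.994 mL/cmH2O.
τ = R × C = 20.95 × 0.03199 L/cmH2O = 0.6702 s.
Fraction remaining = e^(−Te/τ) = e^(−0.93/0.6702) = 0.2497.
Trapped volume = 457.52 × 0.2497 = 114.24 mL.

114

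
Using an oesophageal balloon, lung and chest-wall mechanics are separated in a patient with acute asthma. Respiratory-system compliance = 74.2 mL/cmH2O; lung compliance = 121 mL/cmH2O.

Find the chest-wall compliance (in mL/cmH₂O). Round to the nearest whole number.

192

1/Ccw = 1/Crs − 1/CL.
1/Ccw = 1/74.2 − 1/121 = 0.005213.
Ccw = 191.83 mL/cmH2O.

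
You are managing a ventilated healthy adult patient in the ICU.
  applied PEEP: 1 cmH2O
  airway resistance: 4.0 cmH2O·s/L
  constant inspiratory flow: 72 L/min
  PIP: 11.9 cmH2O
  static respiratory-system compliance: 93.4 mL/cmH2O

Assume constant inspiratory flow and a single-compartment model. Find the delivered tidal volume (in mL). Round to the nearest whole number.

Flow: 72 L/min ÷ 60 = 1.2 L/s.
Equation of motion (constant flow): PIP = Vt/C + R·V̇ + PEEP.
Vt/C = PIP − R·V̇ − PEEP = 11.9 − 4.8 − 1 = 6.1 cmH2O.
Vt = C × 6.1 = 93.4 × 6.1 = 569.74 mL.

570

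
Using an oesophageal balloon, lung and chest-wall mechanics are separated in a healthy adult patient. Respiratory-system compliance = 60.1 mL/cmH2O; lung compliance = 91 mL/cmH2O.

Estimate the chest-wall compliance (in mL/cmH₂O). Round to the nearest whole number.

177

1/Ccw = 1/Crs − 1/CL.
1/Ccw = 1/60.1 − 1/91 = 0.00565.
Ccw = 176.99 mL/cmH2O.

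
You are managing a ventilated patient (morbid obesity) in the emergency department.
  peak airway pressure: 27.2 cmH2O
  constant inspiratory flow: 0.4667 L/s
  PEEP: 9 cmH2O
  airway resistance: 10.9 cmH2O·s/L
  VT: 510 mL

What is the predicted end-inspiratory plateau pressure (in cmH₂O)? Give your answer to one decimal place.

Pplat = PIP − Raw × flow = 27.2 − 10.9 × 0.4667 = 27.2 − 5.087 = 22.113 cmH2O.

22.1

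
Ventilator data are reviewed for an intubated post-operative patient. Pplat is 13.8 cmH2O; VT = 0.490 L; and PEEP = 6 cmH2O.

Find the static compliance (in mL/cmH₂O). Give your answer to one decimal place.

Cstat = Vt / (Pplat − PEEP) = 490 / (13.8 − 6) = 490 / 7.8 = 62.821 mL/cmH2O.

62.8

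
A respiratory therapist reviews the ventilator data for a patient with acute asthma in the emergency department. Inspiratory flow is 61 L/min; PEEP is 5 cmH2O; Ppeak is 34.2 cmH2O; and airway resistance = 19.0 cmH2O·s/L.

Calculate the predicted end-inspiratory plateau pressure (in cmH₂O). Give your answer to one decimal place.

Flow: 61 L/min ÷ 60 = 1.0167 L/s.
Pplat = PIP − Raw × flow = 34.2 − 19.0 × 1.0167 = 34.2 − 19.317 = 14.883 cmH2O.

14.9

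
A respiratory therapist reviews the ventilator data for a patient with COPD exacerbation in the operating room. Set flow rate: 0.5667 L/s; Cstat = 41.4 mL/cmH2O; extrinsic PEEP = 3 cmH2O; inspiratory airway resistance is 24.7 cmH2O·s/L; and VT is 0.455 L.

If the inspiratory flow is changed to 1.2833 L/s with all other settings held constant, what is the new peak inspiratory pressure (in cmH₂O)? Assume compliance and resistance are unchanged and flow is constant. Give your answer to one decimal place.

45.7

PIP = Vt/C + R·V̇ + PEEP (constant-flow equation of motion).
Only the resistive term changes: ΔPIP = R × ΔV̇ = 24.7 × (1.2833 − 0.5667) = 24.7 × 0.7166 = 17.7 cmH2O.
Original PIP = 455/41.4 + 24.7×0.5667 + 3 = 27.988 cmH2O; new PIP = 27.988 + (17.7) = 45.688 cmH2O.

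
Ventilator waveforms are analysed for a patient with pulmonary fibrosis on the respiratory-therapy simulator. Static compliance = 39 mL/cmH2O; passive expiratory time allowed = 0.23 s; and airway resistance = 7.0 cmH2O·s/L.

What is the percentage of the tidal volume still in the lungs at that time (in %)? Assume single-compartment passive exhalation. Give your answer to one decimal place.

43.1

τ = R × C = 7.0 × 39 mL/cmH2O = 7.0 × 0.039 L/cmH2O = 0.273 s.
Passive exhalation: V(t)/V₀ = e^(−t/τ) = e^(−0.23/0.273) = 0.4306.
Fraction remaining = 0.4306 → 43.06%.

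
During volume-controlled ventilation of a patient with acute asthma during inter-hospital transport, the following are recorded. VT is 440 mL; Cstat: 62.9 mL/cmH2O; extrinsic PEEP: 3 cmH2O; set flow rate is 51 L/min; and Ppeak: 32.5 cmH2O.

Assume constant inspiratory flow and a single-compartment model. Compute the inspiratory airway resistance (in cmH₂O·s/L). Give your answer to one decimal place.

26.5

Flow: 51 L/min ÷ 60 = 0.85 L/s.
Equation of motion (constant flow): PIP = Vt/C + R·V̇ + PEEP.
R·V̇ = PIP − Vt/C − PEEP = 32.5 − 440/62.9 − 3 = 32.5 − 6.995 − 3 = 22.505 cmH2O.
R = 22.505 / 0.85 = 26.476 cmH2O·s/L.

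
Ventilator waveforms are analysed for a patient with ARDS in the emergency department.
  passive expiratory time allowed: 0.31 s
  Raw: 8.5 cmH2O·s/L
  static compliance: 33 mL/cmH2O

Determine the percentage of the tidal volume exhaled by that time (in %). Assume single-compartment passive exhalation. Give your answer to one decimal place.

66.9

τ = R × C = 8.5 × 33 mL/cmH2O = 8.5 × 0.033 L/cmH2O = 0.2805 s.
Passive exhalation: V(t)/V₀ = e^(−t/τ) = e^(−0.31/0.2805) = 0.3312.
Fraction exhaled = 1 − 0.3312 = 0.6688 → 66.88%.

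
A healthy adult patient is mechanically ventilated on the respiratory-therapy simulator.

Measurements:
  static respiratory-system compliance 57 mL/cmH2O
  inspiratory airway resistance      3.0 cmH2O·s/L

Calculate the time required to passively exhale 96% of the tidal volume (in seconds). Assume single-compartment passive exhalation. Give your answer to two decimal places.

τ = R × C = 3.0 × 57 mL/cmH2O = 3.0 × 0.057 L/cmH2O = 0.171 s.
Exhaled fraction f = 1 − e^(−t/τ) → t = −τ·ln(1 − f) = −0.171·ln(0.04) = 0.5504 s.

0.55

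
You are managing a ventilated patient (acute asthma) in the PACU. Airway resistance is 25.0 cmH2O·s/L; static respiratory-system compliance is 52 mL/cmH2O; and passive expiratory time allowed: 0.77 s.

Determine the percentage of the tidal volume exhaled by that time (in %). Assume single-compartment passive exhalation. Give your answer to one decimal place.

τ = R × C = 25.0 × 52 mL/cmH2O = 25.0 × 0.052 L/cmH2O = 1.3 s.
Passive exhalation: V(t)/V₀ = e^(−t/τ) = e^(−0.77/1.3) = 0.553.
Fraction exhaled = 1 − 0.553 = 0.447 → 44.7%.

44.7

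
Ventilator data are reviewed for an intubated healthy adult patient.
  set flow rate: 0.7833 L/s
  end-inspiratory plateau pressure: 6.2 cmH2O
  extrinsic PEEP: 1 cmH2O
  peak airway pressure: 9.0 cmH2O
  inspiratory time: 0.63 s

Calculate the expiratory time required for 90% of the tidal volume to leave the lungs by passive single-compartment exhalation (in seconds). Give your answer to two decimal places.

0.78

Vt = flow × Ti = 0.7833 L/s × 0.63 s × 1000 mL/L = 493.48 mL.
R = (PIP − Pplat)/V̇ = (9.0 − 6.2) / 0.7833 = 2.8/0.7833 = 3.575 cmH2O·s/L.
C = Vt/(Pplat − PEEP) = 493.48 / (6.2 − 1) = 493.48/5.2 = 94.9 mL/cmH2O.
τ = R × C = 3.575 × 0.0949 L/cmH2O = 0.3393 s.
t = −τ·ln(1 − 0.90) = −0.3393·ln(0.1) = 0.7813 s.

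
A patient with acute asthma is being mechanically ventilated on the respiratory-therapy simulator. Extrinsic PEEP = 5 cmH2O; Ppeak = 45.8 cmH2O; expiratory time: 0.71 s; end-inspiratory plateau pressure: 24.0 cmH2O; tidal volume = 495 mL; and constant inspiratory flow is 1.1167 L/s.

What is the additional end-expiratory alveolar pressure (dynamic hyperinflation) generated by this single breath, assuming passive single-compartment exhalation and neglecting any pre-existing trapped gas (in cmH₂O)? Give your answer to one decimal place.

R = (PIP − Pplat)/V̇ = (45.8 − 24.0) / 1.1167 = 21.8/1.1167 = 19.522 cmH2O·s/L.
C = Vt/(Pplat − PEEP) = 495.0 / (24.0 − 5) = 495.0/19.0 = 26.053 mL/cmH2O.
τ = R × C = 19.522 × 0.02605 L/cmH2O = 0.5085 s.
Fraction remaining = e^(−Te/τ) = e^(−0.71/0.5085) = 0.2475; trapped volume = 495.0 × 0.2475 = 122.51 mL.
Additional alveolar pressure from trapping ≈ V_trapped / C = 122.51 / 26.053 = 4.702 cmH2O.

4.7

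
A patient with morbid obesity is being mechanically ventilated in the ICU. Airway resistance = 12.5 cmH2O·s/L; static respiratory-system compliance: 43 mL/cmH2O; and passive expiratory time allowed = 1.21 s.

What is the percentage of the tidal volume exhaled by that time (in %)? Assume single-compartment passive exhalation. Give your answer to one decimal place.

τ = R × C = 12.5 × 43 mL/cmH2O = 12.5 × 0.043 L/cmH2O = 0.5375 s.
Passive exhalation: V(t)/V₀ = e^(−t/τ) = e^(−1.21/0.5375) = 0.1053.
Fraction exhaled = 1 − 0.1053 = 0.8947 → 89.47%.

89.5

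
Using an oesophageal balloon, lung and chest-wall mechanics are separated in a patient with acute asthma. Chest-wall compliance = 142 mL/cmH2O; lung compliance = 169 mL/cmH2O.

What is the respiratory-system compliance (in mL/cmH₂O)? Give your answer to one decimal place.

Lung and chest wall are elastances in series: 1/Crs = 1/CL + 1/Ccw.
1/Crs = 1/169 + 1/142 = 0.01296.
Crs = 77.16 mL/cmH2O.

77.2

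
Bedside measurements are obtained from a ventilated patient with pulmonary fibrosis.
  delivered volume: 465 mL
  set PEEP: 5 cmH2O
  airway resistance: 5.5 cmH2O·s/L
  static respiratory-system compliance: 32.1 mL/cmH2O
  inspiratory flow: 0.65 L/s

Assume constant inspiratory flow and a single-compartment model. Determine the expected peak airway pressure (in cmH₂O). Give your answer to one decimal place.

Equation of motion (constant flow): PIP = Vt/C + R·V̇ + PEEP.
PIP = 465/32.1 + 5.5×0.65 + 5 = 14.486 + 3.575 + 5 = 23.061 cmH2O.

23.1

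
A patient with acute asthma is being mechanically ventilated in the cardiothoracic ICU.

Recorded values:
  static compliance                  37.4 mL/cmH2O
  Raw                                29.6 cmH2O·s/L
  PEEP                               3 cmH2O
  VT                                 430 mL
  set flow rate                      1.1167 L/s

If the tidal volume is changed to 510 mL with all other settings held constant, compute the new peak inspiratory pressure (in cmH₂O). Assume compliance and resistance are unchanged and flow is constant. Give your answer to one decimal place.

49.7

PIP = Vt/C + R·V̇ + PEEP (constant-flow equation of motion).
Only the elastic term changes: ΔPIP = ΔVt / C = (510 − 430) / 37.4 = 2.139 cmH2O.
Original PIP = 430/37.4 + 29.6×1.1167 + 3 = 47.552 cmH2O; new PIP = 47.552 + (2.139) = 49.691 cmH2O.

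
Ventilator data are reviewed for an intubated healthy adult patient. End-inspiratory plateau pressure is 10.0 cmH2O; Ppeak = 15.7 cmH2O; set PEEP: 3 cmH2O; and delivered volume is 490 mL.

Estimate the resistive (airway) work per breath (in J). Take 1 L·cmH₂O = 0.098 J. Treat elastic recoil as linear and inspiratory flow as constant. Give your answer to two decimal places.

With constant inspiratory flow the resistive pressure is constant at PIP − Pplat = 15.7 − 10.0 = 5.7 cmH2O, so resistive work = 5.7 × 0.490 = 2.793 L·cmH2O.
× 0.098 J/(L·cmH2O) → 0.2737 J.

0.27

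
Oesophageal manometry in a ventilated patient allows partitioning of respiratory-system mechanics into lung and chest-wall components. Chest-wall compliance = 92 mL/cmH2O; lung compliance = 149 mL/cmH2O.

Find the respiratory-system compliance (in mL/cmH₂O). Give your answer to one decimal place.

56.9

Lung and chest wall are elastances in series: 1/Crs = 1/CL + 1/Ccw.
1/Crs = 1/149 + 1/92 = 0.01758.
Crs = 56.883 mL/cmH2O.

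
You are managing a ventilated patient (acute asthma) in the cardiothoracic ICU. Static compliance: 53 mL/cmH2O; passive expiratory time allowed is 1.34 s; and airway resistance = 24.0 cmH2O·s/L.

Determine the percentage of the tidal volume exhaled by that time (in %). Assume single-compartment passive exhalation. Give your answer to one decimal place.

τ = R × C = 24.0 × 53 mL/cmH2O = 24.0 × 0.053 L/cmH2O = 1.272 s.
Passive exhalation: V(t)/V₀ = e^(−t/τ) = e^(−1.34/1.272) = 0.3487.
Fraction exhaled = 1 − 0.3487 = 0.6513 → 65.13%.

65.1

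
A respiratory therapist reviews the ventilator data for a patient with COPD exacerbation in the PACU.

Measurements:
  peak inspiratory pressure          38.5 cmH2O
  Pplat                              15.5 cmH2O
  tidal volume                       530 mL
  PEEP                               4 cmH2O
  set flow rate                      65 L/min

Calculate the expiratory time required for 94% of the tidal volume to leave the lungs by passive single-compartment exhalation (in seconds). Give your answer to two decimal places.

Flow: 65 L/min ÷ 60 = 1.0833 L/s.
R = (PIP − Pplat)/V̇ = (38.5 − 15.5) / 1.0833 = 23.0/1.0833 = 21.231 cmH2O·s/L.
C = Vt/(Pplat − PEEP) = 530.0 / (15.5 − 4) = 530.0/11.5 = 46.087 mL/cmH2O.
τ = R × C = 21.231 × 0.04609 L/cmH2O = 0.9785 s.
t = −τ·ln(1 − 0.94) = −0.9785·ln(0.06) = 2.753 s.

2.75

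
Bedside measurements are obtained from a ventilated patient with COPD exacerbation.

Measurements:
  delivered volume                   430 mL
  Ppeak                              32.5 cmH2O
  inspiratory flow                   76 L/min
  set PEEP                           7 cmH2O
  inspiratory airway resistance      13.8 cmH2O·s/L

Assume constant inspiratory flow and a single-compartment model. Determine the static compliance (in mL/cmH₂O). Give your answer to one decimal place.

53.6

Flow: 76 L/min ÷ 60 = 1.2667 L/s.
Equation of motion (constant flow): PIP = Vt/C + R·V̇ + PEEP.
Vt/C = PIP − R·V̇ − PEEP = 32.5 − 13.8×1.2667 − 7 = 32.5 − 17.48 − 7 = 8.02 cmH2O.
C = Vt / 8.02 = 430 / 8.02 = 53.616 mL/cmH2O.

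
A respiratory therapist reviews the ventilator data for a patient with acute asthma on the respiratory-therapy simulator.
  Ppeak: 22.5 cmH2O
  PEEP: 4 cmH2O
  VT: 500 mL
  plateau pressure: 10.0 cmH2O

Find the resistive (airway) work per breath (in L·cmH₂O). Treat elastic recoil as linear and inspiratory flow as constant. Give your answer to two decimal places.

6.25

With constant inspiratory flow the resistive pressure is constant at PIP − Pplat = 22.5 − 10.0 = 12.5 cmH2O, so resistive work = 12.5 × 0.500 = 6.25 L·cmH2O.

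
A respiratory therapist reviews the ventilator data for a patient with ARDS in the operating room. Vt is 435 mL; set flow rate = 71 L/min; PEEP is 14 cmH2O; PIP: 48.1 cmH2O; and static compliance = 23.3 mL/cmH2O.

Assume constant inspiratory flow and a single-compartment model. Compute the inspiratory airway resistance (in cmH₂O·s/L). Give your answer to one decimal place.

Flow: 71 L/min ÷ 60 = 1.1833 L/s.
Equation of motion (constant flow): PIP = Vt/C + R·V̇ + PEEP.
R·V̇ = PIP − Vt/C − PEEP = 48.1 − 435/23.3 − 14 = 48.1 − 18.67 − 14 = 15.43 cmH2O.
R = 15.43 / 1.1833 = 13.04 cmH2O·s/L.

13.0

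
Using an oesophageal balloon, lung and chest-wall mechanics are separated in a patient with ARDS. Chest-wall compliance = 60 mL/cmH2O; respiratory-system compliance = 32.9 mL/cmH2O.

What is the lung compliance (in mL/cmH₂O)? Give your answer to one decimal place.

1/CL = 1/Crs − 1/Ccw.
1/CL = 1/32.9 − 1/60 = 0.01373.
CL = 72.833 mL/cmH2O.

72.8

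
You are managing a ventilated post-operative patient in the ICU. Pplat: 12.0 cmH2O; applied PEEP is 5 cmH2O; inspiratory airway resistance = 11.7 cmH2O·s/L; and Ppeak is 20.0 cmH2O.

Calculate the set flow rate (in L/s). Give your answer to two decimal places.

flow = (PIP − Pplat) / Raw = 8.0 / 11.7 = 0.6838 L/s.

0.68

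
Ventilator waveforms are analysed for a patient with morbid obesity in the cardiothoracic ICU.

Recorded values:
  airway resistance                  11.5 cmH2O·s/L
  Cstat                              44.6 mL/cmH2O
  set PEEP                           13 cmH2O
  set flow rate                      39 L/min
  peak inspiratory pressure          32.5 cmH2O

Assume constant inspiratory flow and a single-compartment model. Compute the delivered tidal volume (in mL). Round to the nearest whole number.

536

Flow: 39 L/min ÷ 60 = 0.65 L/s.
Equation of motion (constant flow): PIP = Vt/C + R·V̇ + PEEP.
Vt/C = PIP − R·V̇ − PEEP = 32.5 − 7.475 − 13 = 12.025 cmH2O.
Vt = C × 12.025 = 44.6 × 12.025 = 536.32 mL.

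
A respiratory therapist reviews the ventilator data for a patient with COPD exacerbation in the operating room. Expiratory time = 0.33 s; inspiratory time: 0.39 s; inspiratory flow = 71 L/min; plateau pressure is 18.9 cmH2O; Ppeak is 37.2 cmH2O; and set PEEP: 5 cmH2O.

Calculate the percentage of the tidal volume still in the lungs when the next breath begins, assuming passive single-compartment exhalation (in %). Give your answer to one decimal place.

52.6

Flow: 71 L/min ÷ 60 = 1.1833 L/s.
Vt = flow × Ti = 1.1833 L/s × 0.39 s × 1000 mL/L = 461.49 mL.
R = (PIP − Pplat)/V̇ = (37.2 − 18.9) / 1.1833 = 18.3/1.1833 = 15.465 cmH2O·s/L.
C = Vt/(Pplat − PEEP) = 461.49 / (18.9 − 5) = 461.49/13.9 = 33.201 mL/cmH2O.
τ = R × C = 15.465 × 0.0332 L/cmH2O = 0.5134 s.
Fraction remaining at end-expiration = e^(−Te/τ) = e^(−0.33/0.5134) = 0.5258 → 52.58%.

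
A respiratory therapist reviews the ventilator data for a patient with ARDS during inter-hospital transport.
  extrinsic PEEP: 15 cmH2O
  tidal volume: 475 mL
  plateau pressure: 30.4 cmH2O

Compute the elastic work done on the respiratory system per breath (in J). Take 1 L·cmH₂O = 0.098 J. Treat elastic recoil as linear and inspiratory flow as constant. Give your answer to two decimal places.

Elastic work ≈ ½ × (Pplat − PEEP) × Vt = 0.5 × (30.4 − 15) × 0.475 L = 0.5 × 15.4 × 0.475 = 3.658 L·cmH2O.
× 0.098 J/(L·cmH2O) → 0.3585 J.

0.36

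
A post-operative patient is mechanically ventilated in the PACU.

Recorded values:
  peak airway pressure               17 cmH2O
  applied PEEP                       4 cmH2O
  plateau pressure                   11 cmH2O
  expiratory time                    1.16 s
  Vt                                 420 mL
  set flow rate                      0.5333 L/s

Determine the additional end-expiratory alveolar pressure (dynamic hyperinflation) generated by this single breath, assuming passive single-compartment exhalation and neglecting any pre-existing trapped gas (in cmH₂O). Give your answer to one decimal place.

R = (PIP − Pplat)/V̇ = (17 − 11) / 0.5333 = 6.0/0.5333 = 11.251 cmH2O·s/L.
C = Vt/(Pplat − PEEP) = 420.0 / (11 − 4) = 420.0/7.0 = 60.0 mL/cmH2O.
τ = R × C = 11.251 × 0.06 L/cmH2O = 0.6751 s.
Fraction remaining = e^(−Te/τ) = e^(−1.16/0.6751) = 0.1794; trapped volume = 420.0 × 0.1794 = 75.348 mL.
Additional alveolar pressure from trapping ≈ V_trapped / C = 75.348 / 60.0 = 1.256 cmH2O.

1.3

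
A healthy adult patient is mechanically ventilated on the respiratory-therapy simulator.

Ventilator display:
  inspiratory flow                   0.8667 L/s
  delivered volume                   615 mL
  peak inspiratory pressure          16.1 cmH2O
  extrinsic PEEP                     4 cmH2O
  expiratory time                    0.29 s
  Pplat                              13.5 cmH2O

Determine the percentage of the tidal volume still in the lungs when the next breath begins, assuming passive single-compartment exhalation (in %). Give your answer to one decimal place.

R = (PIP − Pplat)/V̇ = (16.1 − 13.5) / 0.8667 = 2.6/0.8667 = 3.0 cmH2O·s/L.
C = Vt/(Pplat − PEEP) = 615.0 / (13.5 − 4) = 615.0/9.5 = 64.737 mL/cmH2O.
τ = R × C = 3.0 × 0.06474 L/cmH2O = 0.1942 s.
Fraction remaining at end-expiration = e^(−Te/τ) = e^(−0.29/0.1942) = 0.2246 → 22.46%.

22.5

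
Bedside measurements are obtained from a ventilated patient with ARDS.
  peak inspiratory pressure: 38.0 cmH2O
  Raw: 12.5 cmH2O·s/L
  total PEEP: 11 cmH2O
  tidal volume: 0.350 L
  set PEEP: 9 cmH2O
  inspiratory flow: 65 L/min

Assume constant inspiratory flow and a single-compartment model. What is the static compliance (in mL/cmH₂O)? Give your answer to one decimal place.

26.0

Flow: 65 L/min ÷ 60 = 1.0833 L/s.
Total PEEP = 11 cmH2O (set 9 + intrinsic 2); this is the baseline alveolar pressure.
Equation of motion (constant flow): PIP = Vt/C + R·V̇ + PEEP.
Vt/C = PIP − R·V̇ − PEEP = 38.0 − 12.5×1.0833 − 11 = 38.0 − 13.541 − 11 = 13.459 cmH2O.
C = Vt / 13.459 = 350 / 13.459 = 26.005 mL/cmH2O.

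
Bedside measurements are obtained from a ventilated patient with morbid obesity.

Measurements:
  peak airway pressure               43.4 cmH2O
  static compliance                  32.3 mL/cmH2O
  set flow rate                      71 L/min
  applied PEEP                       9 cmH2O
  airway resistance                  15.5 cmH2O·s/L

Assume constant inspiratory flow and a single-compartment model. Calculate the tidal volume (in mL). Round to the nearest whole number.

519

Flow: 71 L/min ÷ 60 = 1.1833 L/s.
Equation of motion (constant flow): PIP = Vt/C + R·V̇ + PEEP.
Vt/C = PIP − R·V̇ − PEEP = 43.4 − 18.341 − 9 = 16.059 cmH2O.
Vt = C × 16.059 = 32.3 × 16.059 = 518.71 mL.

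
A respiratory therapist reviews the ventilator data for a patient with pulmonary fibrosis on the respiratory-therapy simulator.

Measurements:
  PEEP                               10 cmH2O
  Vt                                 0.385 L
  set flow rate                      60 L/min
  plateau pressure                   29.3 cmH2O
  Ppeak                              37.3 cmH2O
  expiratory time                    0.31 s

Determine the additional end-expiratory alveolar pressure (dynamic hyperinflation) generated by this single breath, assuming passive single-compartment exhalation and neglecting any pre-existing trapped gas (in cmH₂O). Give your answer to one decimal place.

Flow: 60 L/min ÷ 60 = 1 L/s.
R = (PIP − Pplat)/V̇ = (37.3 − 29.3) / 1 = 8.0/1 = 8.0 cmH2O·s/L.
C = Vt/(Pplat − PEEP) = 385.0 / (29.3 − 10) = 385.0/19.3 = 19.948 mL/cmH2O.
τ = R × C = 8.0 × 0.01995 L/cmH2O = 0.1596 s.
Fraction remaining = e^(−Te/τ) = e^(−0.31/0.1596) = 0.1434; trapped volume = 385.0 × 0.1434 = 55.209 mL.
Additional alveolar pressure from trapping ≈ V_trapped / C = 55.209 / 19.948 = 2.768 cmH2O.

2.8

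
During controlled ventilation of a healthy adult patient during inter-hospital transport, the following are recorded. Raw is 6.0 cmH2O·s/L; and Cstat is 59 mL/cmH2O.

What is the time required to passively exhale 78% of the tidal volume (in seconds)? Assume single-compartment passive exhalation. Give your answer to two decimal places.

τ = R × C = 6.0 × 59 mL/cmH2O = 6.0 × 0.059 L/cmH2O = 0.354 s.
Exhaled fraction f = 1 − e^(−t/τ) → t = −τ·ln(1 − f) = −0.354·ln(0.22) = 0.536 s.

0.54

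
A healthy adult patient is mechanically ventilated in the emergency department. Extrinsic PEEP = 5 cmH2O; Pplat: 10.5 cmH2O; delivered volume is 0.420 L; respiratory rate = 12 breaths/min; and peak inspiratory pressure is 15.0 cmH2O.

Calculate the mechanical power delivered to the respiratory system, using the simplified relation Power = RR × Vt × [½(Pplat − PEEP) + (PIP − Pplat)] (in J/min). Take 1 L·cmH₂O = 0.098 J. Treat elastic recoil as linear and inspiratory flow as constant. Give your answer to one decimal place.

3.6

Per-breath work = Vt × [½(Pplat−PEEP) + (PIP−Pplat)] = 0.420 × [0.5×5.5 + 4.5] = 0.420 × 7.25 = 3.045 L·cmH2O.
Power = 12 × 3.045 = 36.54 L·cmH2O/min.
× 0.098 J/(L·cmH2O) → 3.581 J/min.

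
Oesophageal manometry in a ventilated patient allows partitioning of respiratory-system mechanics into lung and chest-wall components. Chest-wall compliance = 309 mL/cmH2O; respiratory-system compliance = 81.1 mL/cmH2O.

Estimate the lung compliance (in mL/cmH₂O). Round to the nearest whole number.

1/CL = 1/Crs − 1/Ccw.
1/CL = 1/81.1 − 1/309 = 0.009094.
CL = 109.96 mL/cmH2O.

110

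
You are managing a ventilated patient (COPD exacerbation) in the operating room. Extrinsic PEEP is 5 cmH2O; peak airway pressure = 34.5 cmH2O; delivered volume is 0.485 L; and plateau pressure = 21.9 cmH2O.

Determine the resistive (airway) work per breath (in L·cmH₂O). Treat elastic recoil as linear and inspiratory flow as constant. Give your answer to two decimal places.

6.11

With constant inspiratory flow the resistive pressure is constant at PIP − Pplat = 34.5 − 21.9 = 12.6 cmH2O, so resistive work = 12.6 × 0.485 = 6.111 L·cmH2O.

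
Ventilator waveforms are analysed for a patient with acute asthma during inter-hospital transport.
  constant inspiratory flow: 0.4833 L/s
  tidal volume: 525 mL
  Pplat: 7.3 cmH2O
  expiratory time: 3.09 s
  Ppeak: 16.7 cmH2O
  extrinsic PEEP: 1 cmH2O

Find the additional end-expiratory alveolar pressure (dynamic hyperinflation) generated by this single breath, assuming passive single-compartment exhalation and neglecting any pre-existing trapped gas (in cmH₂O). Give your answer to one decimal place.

R = (PIP − Pplat)/V̇ = (16.7 − 7.3) / 0.4833 = 9.4/0.4833 = 19.45 cmH2O·s/L.
C = Vt/(Pplat − PEEP) = 525.0 / (7.3 − 1) = 525.0/6.3 = 83.333 mL/cmH2O.
τ = R × C = 19.45 × 0.08333 L/cmH2O = 1.621 s.
Fraction remaining = e^(−Te/τ) = e^(−3.09/1.621) = 0.1486; trapped volume = 525.0 × 0.1486 = 78.015 mL.
Additional alveolar pressure from trapping ≈ V_trapped / C = 78.015 / 83.333 = 0.9362 cmH2O.

0.9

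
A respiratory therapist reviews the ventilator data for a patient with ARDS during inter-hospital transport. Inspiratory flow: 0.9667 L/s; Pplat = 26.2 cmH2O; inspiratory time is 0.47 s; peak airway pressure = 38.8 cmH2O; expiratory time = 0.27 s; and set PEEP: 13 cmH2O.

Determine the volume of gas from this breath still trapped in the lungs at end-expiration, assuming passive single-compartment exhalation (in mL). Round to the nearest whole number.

Vt = flow × Ti = 0.9667 L/s × 0.47 s × 1000 mL/L = 454.35 mL.
R = (PIP − Pplat)/V̇ = (38.8 − 26.2) / 0.9667 = 12.6/0.9667 = 13.034 cmH2O·s/L.
C = Vt/(Pplat − PEEP) = 454.35 / (26.2 − 13) = 454.35/13.2 = 34.42 mL/cmH2O.
τ = R × C = 13.034 × 0.03442 L/cmH2O = 0.4486 s.
Fraction remaining = e^(−Te/τ) = e^(−0.27/0.4486) = 0.5478.
Trapped volume = 454.35 × 0.5478 = 248.89 mL.

249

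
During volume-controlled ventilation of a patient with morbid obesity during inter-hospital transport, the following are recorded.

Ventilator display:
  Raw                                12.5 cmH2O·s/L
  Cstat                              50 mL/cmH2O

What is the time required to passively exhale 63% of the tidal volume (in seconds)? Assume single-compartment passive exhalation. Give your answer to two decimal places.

0.62

τ = R × C = 12.5 × 50 mL/cmH2O = 12.5 × 0.050 L/cmH2O = 0.625 s.
Exhaled fraction f = 1 − e^(−t/τ) → t = −τ·ln(1 − f) = −0.625·ln(0.37) = 0.6214 s.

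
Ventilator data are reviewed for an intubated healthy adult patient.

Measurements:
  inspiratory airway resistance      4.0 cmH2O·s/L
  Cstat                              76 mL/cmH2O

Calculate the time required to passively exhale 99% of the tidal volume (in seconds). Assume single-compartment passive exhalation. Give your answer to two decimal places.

τ = R × C = 4.0 × 76 mL/cmH2O = 4.0 × 0.076 L/cmH2O = 0.304 s.
Exhaled fraction f = 1 − e^(−t/τ) → t = −τ·ln(1 − f) = −0.304·ln(0.01) = 1.4 s.

1.40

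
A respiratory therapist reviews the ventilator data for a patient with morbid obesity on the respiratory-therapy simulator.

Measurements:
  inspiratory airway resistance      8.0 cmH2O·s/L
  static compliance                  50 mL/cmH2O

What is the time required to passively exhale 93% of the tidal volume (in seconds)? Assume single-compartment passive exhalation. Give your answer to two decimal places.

τ = R × C = 8.0 × 50 mL/cmH2O = 8.0 × 0.050 L/cmH2O = 0.4 s.
Exhaled fraction f = 1 − e^(−t/τ) → t = −τ·ln(1 − f) = −0.4·ln(0.07) = 1.064 s.

1.06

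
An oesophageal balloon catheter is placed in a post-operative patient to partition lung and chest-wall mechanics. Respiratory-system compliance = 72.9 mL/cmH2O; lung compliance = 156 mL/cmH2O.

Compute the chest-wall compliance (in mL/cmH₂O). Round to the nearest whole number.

1/Ccw = 1/Crs − 1/CL.
1/Ccw = 1/72.9 − 1/156 = 0.007307.
Ccw = 136.86 mL/cmH2O.

137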